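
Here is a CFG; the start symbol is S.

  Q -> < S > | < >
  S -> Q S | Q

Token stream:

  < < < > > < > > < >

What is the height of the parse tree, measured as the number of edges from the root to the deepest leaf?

[S [Q < [S [Q < [S [Q < >]] >] [S [Q < >]]] >] [S [Q < >]]]

6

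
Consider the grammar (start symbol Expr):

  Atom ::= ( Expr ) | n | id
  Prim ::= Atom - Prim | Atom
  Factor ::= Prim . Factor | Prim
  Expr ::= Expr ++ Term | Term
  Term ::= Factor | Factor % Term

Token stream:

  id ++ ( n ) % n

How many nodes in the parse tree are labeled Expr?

[Expr [Expr [Term [Factor [Prim [Atom id]]]]] ++ [Term [Factor [Prim [Atom ( [Expr [Term [Factor [Prim [Atom n]]]]] )]]] % [Term [Factor [Prim [Atom n]]]]]]

3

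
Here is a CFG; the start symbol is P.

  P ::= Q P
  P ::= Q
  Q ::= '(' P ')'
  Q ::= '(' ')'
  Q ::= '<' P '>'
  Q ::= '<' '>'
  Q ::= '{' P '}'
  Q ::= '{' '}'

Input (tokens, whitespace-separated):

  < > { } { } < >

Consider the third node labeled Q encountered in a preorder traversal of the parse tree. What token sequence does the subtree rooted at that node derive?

[P [Q < >] [P [Q { }] [P [Q { }] [P [Q < >]]]]]

{ }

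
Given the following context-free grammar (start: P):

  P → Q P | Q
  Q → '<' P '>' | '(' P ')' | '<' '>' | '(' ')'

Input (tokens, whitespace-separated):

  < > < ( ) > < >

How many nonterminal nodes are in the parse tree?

[P [Q < >] [P [Q < [P [Q ( )]] >] [P [Q < >]]]]

8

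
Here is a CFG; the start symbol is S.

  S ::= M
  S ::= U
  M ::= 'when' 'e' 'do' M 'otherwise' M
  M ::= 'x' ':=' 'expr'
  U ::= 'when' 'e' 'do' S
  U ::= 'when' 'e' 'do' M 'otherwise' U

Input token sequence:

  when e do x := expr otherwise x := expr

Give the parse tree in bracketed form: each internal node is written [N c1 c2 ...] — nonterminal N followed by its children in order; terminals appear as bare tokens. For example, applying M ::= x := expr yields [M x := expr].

[S [M when e do [M x := expr] otherwise [M x := expr]]]

S
M
when e do M otherwise M
when e do x := expr otherwise M
when e do x := expr otherwise x := expr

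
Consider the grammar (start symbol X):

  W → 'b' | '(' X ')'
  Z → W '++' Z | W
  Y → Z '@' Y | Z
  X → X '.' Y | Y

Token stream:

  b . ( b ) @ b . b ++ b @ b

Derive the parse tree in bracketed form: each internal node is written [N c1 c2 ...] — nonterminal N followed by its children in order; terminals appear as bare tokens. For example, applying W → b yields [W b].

[X [X [X [Y [Z [W b]]]] . [Y [Z [W ( [X [Y [Z [W b]]]] )]] @ [Y [Z [W b]]]]] . [Y [Z [W b] ++ [Z [W b]]] @ [Y [Z [W b]]]]]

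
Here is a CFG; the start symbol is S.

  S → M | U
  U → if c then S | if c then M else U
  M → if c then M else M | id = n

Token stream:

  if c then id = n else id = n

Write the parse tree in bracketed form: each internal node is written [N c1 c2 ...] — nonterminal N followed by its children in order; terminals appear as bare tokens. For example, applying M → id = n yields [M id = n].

S
M
if c then M else M
if c then id = n else M
if c then id = n else id = n

[S [M if c then [M id = n] else [M id = n]]]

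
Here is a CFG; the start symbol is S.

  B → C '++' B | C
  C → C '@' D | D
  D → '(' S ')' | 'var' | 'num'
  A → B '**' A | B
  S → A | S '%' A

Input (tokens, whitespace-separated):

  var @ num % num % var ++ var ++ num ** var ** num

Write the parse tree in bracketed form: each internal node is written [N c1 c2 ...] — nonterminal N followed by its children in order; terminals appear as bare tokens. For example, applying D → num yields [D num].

[S [S [S [A [B [C [C [D var]] @ [D num]]]]] % [A [B [C [D num]]]]] % [A [B [C [D var]] ++ [B [C [D var]] ++ [B [C [D num]]]]] ** [A [B [C [D var]]] ** [A [B [C [D num]]]]]]]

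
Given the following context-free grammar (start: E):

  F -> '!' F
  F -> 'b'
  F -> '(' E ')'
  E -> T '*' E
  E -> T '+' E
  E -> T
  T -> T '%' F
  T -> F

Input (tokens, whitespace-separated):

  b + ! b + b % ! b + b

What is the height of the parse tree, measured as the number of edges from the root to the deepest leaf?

6

[E [T [F b]] + [E [T [F ! [F b]]] + [E [T [T [F b]] % [F ! [F b]]] + [E [T [F b]]]]]]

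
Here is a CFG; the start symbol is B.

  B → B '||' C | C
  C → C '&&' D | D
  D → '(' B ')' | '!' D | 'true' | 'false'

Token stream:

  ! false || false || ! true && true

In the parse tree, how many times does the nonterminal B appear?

3

[B [B [B [C [D ! [D false]]]] || [C [D false]]] || [C [C [D ! [D true]]] && [D true]]]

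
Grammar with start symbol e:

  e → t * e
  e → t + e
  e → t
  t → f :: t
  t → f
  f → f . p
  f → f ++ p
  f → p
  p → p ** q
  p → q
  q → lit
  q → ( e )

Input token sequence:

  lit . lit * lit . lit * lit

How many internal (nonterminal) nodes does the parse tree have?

21

[e [t [f [f [p [q lit]]] . [p [q lit]]]] * [e [t [f [f [p [q lit]]] . [p [q lit]]]] * [e [t [f [p [q lit]]]]]]]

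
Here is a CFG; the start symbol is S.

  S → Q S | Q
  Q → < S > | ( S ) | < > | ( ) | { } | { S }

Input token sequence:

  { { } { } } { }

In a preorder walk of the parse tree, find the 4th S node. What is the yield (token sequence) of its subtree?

[S [Q { [S [Q { }] [S [Q { }]]] }] [S [Q { }]]]

{ }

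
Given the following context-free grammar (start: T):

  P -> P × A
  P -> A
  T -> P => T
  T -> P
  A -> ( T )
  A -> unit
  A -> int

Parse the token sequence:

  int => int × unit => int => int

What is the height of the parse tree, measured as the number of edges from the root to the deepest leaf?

6

[T [P [A int]] => [T [P [P [A int]] × [A unit]] => [T [P [A int]] => [T [P [A int]]]]]]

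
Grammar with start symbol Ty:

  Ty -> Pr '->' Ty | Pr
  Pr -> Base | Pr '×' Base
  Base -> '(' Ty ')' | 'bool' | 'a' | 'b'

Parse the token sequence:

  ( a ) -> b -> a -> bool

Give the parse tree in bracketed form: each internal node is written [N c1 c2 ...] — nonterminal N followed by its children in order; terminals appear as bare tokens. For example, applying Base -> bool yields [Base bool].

Ty
Pr -> Ty
Base -> Ty
( Ty ) -> Ty
( Pr ) -> Ty
( Base ) -> Ty
( a ) -> Ty
( a ) -> Pr -> Ty
( a ) -> Base -> Ty
( a ) -> b -> Ty
( a ) -> b -> Pr -> Ty
( a ) -> b -> Base -> Ty
( a ) -> b -> a -> Ty
( a ) -> b -> a -> Pr
( a ) -> b -> a -> Base
( a ) -> b -> a -> bool

[Ty [Pr [Base ( [Ty [Pr [Base a]]] )]] -> [Ty [Pr [Base b]] -> [Ty [Pr [Base a]] -> [Ty [Pr [Base bool]]]]]]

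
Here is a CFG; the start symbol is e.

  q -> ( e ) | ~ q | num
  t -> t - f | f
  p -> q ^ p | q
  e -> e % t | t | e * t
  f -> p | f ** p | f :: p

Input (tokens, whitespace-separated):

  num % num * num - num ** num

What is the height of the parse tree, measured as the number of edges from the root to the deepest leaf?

7

[e [e [e [t [f [p [q num]]]]] % [t [f [p [q num]]]]] * [t [t [f [p [q num]]]] - [f [f [p [q num]]] ** [p [q num]]]]]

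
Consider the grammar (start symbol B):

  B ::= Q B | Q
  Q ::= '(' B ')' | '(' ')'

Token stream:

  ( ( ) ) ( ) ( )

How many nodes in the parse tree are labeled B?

[B [Q ( [B [Q ( )]] )] [B [Q ( )] [B [Q ( )]]]]

4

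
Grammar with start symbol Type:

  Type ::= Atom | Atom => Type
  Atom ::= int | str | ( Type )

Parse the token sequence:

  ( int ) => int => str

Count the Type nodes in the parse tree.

[Type [Atom ( [Type [Atom int]] )] => [Type [Atom int] => [Type [Atom str]]]]

4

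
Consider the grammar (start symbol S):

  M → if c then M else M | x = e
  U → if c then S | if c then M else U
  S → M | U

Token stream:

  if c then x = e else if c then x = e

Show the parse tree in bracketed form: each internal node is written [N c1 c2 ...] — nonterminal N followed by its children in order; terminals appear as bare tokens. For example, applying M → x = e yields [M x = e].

[S [U if c then [M x = e] else [U if c then [S [M x = e]]]]]

S
U
if c then M else U
if c then x = e else U
if c then x = e else if c then S
if c then x = e else if c then M
if c then x = e else if c then x = e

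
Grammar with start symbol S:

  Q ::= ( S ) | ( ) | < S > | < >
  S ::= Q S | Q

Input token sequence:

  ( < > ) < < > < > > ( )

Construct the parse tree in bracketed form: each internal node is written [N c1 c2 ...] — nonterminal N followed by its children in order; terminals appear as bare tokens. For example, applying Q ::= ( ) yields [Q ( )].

[S [Q ( [S [Q < >]] )] [S [Q < [S [Q < >] [S [Q < >]]] >] [S [Q ( )]]]]

S
Q S
( S ) S
( Q ) S
( < > ) S
( < > ) Q S
( < > ) < S > S
( < > ) < Q S > S
( < > ) < < > S > S
( < > ) < < > Q > S
( < > ) < < > < > > S
( < > ) < < > < > > Q
( < > ) < < > < > > ( )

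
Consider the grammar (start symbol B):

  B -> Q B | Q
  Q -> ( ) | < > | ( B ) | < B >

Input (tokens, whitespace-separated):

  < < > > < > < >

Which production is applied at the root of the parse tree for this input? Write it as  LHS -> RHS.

[B [Q < [B [Q < >]] >] [B [Q < >] [B [Q < >]]]]

B -> Q B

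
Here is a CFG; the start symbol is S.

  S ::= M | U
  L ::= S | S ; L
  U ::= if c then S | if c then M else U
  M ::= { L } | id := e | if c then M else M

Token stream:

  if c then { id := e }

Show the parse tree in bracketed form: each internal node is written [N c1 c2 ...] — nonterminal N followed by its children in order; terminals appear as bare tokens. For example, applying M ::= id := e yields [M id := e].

[S [U if c then [S [M { [L [S [M id := e]]] }]]]]

S
U
if c then S
if c then M
if c then { L }
if c then { S }
if c then { M }
if c then { id := e }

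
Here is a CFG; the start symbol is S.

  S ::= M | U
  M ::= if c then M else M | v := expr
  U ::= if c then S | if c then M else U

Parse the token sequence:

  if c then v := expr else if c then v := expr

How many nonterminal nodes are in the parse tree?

6

[S [U if c then [M v := expr] else [U if c then [S [M v := expr]]]]]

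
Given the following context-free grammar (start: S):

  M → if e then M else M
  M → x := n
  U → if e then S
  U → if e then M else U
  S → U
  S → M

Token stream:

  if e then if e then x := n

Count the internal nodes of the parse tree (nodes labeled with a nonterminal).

6

[S [U if e then [S [U if e then [S [M x := n]]]]]]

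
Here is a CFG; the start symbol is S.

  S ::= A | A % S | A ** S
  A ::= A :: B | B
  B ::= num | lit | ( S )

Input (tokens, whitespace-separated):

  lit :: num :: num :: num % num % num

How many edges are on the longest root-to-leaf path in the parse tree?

[S [A [A [A [A [B lit]] :: [B num]] :: [B num]] :: [B num]] % [S [A [B num]] % [S [A [B num]]]]]

6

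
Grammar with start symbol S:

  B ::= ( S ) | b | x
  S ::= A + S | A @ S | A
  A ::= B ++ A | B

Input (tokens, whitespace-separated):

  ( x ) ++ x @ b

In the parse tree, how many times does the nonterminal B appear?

[S [A [B ( [S [A [B x]]] )] ++ [A [B x]]] @ [S [A [B b]]]]

4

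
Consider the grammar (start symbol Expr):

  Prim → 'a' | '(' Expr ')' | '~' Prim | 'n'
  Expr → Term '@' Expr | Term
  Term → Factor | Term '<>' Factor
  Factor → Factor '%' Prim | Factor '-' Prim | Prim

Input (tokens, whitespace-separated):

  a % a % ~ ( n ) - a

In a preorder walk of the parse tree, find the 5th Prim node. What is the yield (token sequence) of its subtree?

n

[Expr [Term [Factor [Factor [Factor [Factor [Prim a]] % [Prim a]] % [Prim ~ [Prim ( [Expr [Term [Factor [Prim n]]]] )]]] - [Prim a]]]]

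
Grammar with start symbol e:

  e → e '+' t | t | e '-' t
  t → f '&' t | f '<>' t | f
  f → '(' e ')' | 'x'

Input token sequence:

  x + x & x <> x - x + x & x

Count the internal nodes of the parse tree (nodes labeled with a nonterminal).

18

[e [e [e [e [t [f x]]] + [t [f x] & [t [f x] <> [t [f x]]]]] - [t [f x]]] + [t [f x] & [t [f x]]]]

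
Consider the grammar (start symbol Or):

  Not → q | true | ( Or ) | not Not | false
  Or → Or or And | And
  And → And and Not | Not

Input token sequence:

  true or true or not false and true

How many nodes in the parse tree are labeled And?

[Or [Or [Or [And [Not true]]] or [And [Not true]]] or [And [And [Not not [Not false]]] and [Not true]]]

4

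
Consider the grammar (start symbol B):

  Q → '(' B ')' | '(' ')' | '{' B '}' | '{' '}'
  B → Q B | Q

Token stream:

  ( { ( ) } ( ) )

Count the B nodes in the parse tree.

[B [Q ( [B [Q { [B [Q ( )]] }] [B [Q ( )]]] )]]

4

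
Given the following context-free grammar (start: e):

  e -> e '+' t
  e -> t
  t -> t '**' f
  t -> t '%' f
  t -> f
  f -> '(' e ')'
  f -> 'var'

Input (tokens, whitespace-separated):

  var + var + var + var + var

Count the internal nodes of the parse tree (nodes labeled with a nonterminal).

[e [e [e [e [e [t [f var]]] + [t [f var]]] + [t [f var]]] + [t [f var]]] + [t [f var]]]

15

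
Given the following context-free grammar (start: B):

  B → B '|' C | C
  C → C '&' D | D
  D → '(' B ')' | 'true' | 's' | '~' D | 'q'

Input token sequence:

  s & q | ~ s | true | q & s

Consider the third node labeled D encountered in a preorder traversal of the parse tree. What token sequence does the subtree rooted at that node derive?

[B [B [B [B [C [C [D s]] & [D q]]] | [C [D ~ [D s]]]] | [C [D true]]] | [C [C [D q]] & [D s]]]

~ s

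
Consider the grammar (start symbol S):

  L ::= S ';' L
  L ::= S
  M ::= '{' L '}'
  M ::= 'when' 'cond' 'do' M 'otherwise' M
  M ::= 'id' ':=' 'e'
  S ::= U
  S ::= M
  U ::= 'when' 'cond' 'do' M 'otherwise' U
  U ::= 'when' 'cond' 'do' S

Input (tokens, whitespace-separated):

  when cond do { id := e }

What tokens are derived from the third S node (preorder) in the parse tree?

[S [U when cond do [S [M { [L [S [M id := e]]] }]]]]

id := e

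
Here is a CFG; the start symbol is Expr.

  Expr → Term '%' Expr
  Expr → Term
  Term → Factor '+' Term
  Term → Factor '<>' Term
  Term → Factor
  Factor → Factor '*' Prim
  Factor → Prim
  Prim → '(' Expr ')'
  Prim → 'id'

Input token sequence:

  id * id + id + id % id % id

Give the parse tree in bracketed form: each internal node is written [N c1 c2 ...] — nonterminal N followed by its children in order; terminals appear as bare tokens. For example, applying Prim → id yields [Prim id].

Expr
Term % Expr
Factor + Term % Expr
Factor * Prim + Term % Expr
Prim * Prim + Term % Expr
id * Prim + Term % Expr
id * id + Term % Expr
id * id + Factor + Term % Expr
id * id + Prim + Term % Expr
id * id + id + Term % Expr
id * id + id + Factor % Expr
id * id + id + Prim % Expr
id * id + id + id % Expr
id * id + id + id % Term % Expr
id * id + id + id % Factor % Expr
id * id + id + id % Prim % Expr
id * id + id + id % id % Expr
id * id + id + id % id % Term
id * id + id + id % id % Factor
id * id + id + id % id % Prim
id * id + id + id % id % id

[Expr [Term [Factor [Factor [Prim id]] * [Prim id]] + [Term [Factor [Prim id]] + [Term [Factor [Prim id]]]]] % [Expr [Term [Factor [Prim id]]] % [Expr [Term [Factor [Prim id]]]]]]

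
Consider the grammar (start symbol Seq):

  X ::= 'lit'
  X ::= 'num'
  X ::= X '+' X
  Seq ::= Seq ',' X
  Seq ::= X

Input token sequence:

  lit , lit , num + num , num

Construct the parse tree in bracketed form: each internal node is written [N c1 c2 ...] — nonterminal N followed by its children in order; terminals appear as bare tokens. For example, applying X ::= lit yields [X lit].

Seq
Seq , X
Seq , X , X
Seq , X , X , X
X , X , X , X
lit , X , X , X
lit , lit , X , X
lit , lit , X + X , X
lit , lit , num + X , X
lit , lit , num + num , X
lit , lit , num + num , num

[Seq [Seq [Seq [Seq [X lit]] , [X lit]] , [X [X num] + [X num]]] , [X num]]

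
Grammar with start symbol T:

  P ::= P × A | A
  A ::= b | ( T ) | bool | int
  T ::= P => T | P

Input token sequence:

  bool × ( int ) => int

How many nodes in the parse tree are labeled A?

4

[T [P [P [A bool]] × [A ( [T [P [A int]]] )]] => [T [P [A int]]]]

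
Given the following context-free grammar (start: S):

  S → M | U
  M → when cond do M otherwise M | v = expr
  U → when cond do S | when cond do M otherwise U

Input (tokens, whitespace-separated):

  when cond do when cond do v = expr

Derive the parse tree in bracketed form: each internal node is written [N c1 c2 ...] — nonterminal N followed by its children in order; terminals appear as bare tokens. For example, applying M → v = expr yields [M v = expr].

S
U
when cond do S
when cond do U
when cond do when cond do S
when cond do when cond do M
when cond do when cond do v = expr

[S [U when cond do [S [U when cond do [S [M v = expr]]]]]]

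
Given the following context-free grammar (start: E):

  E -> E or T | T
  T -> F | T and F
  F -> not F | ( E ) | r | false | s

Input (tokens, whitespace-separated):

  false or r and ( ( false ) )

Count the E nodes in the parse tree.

4

[E [E [T [F false]]] or [T [T [F r]] and [F ( [E [T [F ( [E [T [F false]]] )]]] )]]]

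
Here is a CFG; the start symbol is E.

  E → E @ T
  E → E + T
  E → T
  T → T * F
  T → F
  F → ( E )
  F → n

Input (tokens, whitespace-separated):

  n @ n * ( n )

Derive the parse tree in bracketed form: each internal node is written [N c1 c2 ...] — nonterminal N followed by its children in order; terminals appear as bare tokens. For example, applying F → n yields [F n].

E
E @ T
T @ T
F @ T
n @ T
n @ T * F
n @ F * F
n @ n * F
n @ n * ( E )
n @ n * ( T )
n @ n * ( F )
n @ n * ( n )

[E [E [T [F n]]] @ [T [T [F n]] * [F ( [E [T [F n]]] )]]]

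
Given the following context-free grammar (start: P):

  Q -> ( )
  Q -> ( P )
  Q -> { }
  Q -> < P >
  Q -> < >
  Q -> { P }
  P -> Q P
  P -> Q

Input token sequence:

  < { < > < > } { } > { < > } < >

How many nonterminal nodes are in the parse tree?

16

[P [Q < [P [Q { [P [Q < >] [P [Q < >]]] }] [P [Q { }]]] >] [P [Q { [P [Q < >]] }] [P [Q < >]]]]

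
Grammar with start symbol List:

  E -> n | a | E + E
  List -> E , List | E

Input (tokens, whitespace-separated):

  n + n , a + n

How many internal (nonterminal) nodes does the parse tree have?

8

[List [E [E n] + [E n]] , [List [E [E a] + [E n]]]]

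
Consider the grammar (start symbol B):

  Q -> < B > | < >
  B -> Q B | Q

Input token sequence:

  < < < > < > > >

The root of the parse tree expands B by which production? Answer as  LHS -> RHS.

[B [Q < [B [Q < [B [Q < >] [B [Q < >]]] >]] >]]

B -> Q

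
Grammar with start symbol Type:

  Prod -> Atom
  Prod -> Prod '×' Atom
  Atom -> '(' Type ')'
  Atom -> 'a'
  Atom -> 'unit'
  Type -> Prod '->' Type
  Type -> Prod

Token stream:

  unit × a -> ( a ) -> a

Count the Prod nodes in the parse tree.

[Type [Prod [Prod [Atom unit]] × [Atom a]] -> [Type [Prod [Atom ( [Type [Prod [Atom a]]] )]] -> [Type [Prod [Atom a]]]]]

5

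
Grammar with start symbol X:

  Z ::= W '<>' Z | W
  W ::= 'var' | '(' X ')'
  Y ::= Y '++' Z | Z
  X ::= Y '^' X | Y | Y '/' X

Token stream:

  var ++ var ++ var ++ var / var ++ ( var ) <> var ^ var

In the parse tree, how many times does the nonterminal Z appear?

9

[X [Y [Y [Y [Y [Z [W var]]] ++ [Z [W var]]] ++ [Z [W var]]] ++ [Z [W var]]] / [X [Y [Y [Z [W var]]] ++ [Z [W ( [X [Y [Z [W var]]]] )] <> [Z [W var]]]] ^ [X [Y [Z [W var]]]]]]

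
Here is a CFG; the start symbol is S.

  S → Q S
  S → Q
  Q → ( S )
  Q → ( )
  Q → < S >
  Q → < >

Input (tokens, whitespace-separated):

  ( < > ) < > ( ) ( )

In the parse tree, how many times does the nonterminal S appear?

[S [Q ( [S [Q < >]] )] [S [Q < >] [S [Q ( )] [S [Q ( )]]]]]

5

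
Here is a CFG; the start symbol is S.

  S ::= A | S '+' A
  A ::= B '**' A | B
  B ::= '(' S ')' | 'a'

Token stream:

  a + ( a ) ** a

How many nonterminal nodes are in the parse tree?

[S [S [A [B a]]] + [A [B ( [S [A [B a]]] )] ** [A [B a]]]]

11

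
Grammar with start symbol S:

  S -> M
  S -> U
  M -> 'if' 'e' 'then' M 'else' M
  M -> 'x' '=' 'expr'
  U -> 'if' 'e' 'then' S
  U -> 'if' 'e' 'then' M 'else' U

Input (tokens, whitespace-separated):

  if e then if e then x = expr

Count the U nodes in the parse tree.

2

[S [U if e then [S [U if e then [S [M x = expr]]]]]]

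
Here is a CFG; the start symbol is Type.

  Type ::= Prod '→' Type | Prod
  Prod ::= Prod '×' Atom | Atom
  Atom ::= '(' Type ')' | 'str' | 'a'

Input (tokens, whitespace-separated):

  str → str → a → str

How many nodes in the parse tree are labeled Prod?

[Type [Prod [Atom str]] → [Type [Prod [Atom str]] → [Type [Prod [Atom a]] → [Type [Prod [Atom str]]]]]]

4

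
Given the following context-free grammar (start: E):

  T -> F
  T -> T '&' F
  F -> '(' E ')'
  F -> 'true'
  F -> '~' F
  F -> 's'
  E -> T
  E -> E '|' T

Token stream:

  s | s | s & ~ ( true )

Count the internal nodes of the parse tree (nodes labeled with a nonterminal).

15

[E [E [E [T [F s]]] | [T [F s]]] | [T [T [F s]] & [F ~ [F ( [E [T [F true]]] )]]]]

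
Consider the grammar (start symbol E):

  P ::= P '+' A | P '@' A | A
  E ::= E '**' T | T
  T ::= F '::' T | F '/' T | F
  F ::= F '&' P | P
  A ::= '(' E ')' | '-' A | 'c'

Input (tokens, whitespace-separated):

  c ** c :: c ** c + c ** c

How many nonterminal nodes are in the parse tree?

26

[E [E [E [E [T [F [P [A c]]]]] ** [T [F [P [A c]]] :: [T [F [P [A c]]]]]] ** [T [F [P [P [A c]] + [A c]]]]] ** [T [F [P [A c]]]]]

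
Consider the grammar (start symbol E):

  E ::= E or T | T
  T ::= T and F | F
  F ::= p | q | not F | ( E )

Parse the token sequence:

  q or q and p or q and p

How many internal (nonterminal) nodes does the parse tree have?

13

[E [E [E [T [F q]]] or [T [T [F q]] and [F p]]] or [T [T [F q]] and [F p]]]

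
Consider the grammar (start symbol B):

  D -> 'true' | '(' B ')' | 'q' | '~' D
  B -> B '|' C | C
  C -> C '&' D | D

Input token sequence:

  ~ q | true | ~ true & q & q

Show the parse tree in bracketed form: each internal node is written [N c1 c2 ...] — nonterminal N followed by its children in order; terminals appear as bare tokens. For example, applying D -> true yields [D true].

[B [B [B [C [D ~ [D q]]]] | [C [D true]]] | [C [C [C [D ~ [D true]]] & [D q]] & [D q]]]

B
B | C
B | C | C
C | C | C
D | C | C
~ D | C | C
~ q | C | C
~ q | D | C
~ q | true | C
~ q | true | C & D
~ q | true | C & D & D
~ q | true | D & D & D
~ q | true | ~ D & D & D
~ q | true | ~ true & D & D
~ q | true | ~ true & q & D
~ q | true | ~ true & q & q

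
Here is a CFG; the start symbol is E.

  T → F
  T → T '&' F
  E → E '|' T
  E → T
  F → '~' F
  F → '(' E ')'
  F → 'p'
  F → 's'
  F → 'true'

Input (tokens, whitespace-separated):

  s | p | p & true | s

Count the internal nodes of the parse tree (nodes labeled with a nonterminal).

14

[E [E [E [E [T [F s]]] | [T [F p]]] | [T [T [F p]] & [F true]]] | [T [F s]]]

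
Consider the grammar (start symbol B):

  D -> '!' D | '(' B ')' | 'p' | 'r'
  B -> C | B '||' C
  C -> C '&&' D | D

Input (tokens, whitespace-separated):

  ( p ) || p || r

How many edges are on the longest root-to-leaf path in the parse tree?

8

[B [B [B [C [D ( [B [C [D p]]] )]]] || [C [D p]]] || [C [D r]]]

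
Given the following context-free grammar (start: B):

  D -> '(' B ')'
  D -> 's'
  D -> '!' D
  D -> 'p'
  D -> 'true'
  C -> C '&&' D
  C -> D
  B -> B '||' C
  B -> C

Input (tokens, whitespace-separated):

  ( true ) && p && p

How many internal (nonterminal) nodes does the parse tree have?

[B [C [C [C [D ( [B [C [D true]]] )]] && [D p]] && [D p]]]

10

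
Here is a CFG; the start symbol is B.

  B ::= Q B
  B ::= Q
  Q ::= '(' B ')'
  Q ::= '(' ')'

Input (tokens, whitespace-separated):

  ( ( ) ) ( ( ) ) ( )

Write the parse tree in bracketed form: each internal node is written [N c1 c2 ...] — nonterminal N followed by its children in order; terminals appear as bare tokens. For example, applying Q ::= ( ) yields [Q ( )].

B
Q B
( B ) B
( Q ) B
( ( ) ) B
( ( ) ) Q B
( ( ) ) ( B ) B
( ( ) ) ( Q ) B
( ( ) ) ( ( ) ) B
( ( ) ) ( ( ) ) Q
( ( ) ) ( ( ) ) ( )

[B [Q ( [B [Q ( )]] )] [B [Q ( [B [Q ( )]] )] [B [Q ( )]]]]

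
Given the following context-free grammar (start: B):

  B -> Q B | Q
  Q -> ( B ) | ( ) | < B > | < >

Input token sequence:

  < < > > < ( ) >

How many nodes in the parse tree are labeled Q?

[B [Q < [B [Q < >]] >] [B [Q < [B [Q ( )]] >]]]

4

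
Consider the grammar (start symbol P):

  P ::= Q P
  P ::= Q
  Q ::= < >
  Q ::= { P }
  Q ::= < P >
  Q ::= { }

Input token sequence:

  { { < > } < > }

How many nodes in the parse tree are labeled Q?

4

[P [Q { [P [Q { [P [Q < >]] }] [P [Q < >]]] }]]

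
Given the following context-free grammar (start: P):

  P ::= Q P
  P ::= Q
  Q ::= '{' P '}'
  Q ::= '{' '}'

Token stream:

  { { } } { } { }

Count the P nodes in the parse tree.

[P [Q { [P [Q { }]] }] [P [Q { }] [P [Q { }]]]]

4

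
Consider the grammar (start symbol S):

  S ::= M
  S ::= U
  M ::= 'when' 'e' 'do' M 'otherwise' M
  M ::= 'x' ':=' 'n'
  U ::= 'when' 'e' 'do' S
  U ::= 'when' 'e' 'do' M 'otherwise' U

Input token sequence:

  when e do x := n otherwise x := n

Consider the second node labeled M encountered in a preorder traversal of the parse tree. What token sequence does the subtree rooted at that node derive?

[S [M when e do [M x := n] otherwise [M x := n]]]

x := n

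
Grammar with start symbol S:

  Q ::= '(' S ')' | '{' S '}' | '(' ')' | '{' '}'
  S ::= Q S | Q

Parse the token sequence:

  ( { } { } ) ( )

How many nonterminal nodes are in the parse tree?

8

[S [Q ( [S [Q { }] [S [Q { }]]] )] [S [Q ( )]]]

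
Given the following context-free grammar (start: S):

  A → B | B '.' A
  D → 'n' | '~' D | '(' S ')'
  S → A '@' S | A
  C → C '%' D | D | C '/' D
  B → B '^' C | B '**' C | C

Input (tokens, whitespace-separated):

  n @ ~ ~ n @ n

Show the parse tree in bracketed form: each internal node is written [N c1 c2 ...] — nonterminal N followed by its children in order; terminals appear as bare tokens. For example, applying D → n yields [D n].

S
A @ S
B @ S
C @ S
D @ S
n @ S
n @ A @ S
n @ B @ S
n @ C @ S
n @ D @ S
n @ ~ D @ S
n @ ~ ~ D @ S
n @ ~ ~ n @ S
n @ ~ ~ n @ A
n @ ~ ~ n @ B
n @ ~ ~ n @ C
n @ ~ ~ n @ D
n @ ~ ~ n @ n

[S [A [B [C [D n]]]] @ [S [A [B [C [D ~ [D ~ [D n]]]]]] @ [S [A [B [C [D n]]]]]]]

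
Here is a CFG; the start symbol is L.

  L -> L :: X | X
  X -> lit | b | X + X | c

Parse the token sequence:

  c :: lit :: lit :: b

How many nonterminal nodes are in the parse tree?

[L [L [L [L [X c]] :: [X lit]] :: [X lit]] :: [X b]]

8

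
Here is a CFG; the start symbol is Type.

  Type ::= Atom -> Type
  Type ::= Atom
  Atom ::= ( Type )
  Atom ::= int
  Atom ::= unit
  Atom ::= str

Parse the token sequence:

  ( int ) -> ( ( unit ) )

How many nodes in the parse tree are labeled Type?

[Type [Atom ( [Type [Atom int]] )] -> [Type [Atom ( [Type [Atom ( [Type [Atom unit]] )]] )]]]

5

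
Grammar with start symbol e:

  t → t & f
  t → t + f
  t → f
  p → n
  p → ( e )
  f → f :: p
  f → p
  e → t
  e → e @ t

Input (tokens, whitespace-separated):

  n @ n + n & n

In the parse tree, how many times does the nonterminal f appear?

4

[e [e [t [f [p n]]]] @ [t [t [t [f [p n]]] + [f [p n]]] & [f [p n]]]]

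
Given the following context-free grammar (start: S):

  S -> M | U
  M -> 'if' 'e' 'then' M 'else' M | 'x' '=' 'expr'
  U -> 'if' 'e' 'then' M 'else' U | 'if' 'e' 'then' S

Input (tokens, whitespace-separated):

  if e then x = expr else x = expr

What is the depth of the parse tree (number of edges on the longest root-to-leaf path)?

3

[S [M if e then [M x = expr] else [M x = expr]]]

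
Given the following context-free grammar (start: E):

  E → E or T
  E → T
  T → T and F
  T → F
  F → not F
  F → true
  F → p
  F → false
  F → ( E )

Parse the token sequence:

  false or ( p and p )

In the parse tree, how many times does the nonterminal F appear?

4

[E [E [T [F false]]] or [T [F ( [E [T [T [F p]] and [F p]]] )]]]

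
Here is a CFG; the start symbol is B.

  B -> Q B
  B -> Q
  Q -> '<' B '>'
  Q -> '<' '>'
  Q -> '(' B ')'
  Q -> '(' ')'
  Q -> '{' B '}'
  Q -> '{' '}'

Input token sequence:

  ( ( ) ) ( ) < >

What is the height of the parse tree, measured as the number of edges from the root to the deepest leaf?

[B [Q ( [B [Q ( )]] )] [B [Q ( )] [B [Q < >]]]]

4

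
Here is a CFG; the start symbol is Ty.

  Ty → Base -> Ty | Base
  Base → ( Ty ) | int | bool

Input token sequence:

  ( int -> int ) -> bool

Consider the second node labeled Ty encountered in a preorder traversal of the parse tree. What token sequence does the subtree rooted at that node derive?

[Ty [Base ( [Ty [Base int] -> [Ty [Base int]]] )] -> [Ty [Base bool]]]

int -> int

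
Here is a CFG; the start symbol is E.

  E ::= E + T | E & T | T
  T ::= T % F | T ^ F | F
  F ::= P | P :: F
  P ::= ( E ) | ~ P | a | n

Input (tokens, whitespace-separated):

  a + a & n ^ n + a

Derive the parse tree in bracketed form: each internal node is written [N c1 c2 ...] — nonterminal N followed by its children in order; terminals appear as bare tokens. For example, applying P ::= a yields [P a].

E
E + T
E & T + T
E + T & T + T
T + T & T + T
F + T & T + T
P + T & T + T
a + T & T + T
a + F & T + T
a + P & T + T
a + a & T + T
a + a & T ^ F + T
a + a & F ^ F + T
a + a & P ^ F + T
a + a & n ^ F + T
a + a & n ^ P + T
a + a & n ^ n + T
a + a & n ^ n + F
a + a & n ^ n + P
a + a & n ^ n + a

[E [E [E [E [T [F [P a]]]] + [T [F [P a]]]] & [T [T [F [P n]]] ^ [F [P n]]]] + [T [F [P a]]]]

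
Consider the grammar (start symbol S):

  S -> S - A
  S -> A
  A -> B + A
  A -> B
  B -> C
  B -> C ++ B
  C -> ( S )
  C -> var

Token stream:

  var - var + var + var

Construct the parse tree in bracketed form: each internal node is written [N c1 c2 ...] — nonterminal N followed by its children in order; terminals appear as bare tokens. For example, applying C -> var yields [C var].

S
S - A
A - A
B - A
C - A
var - A
var - B + A
var - C + A
var - var + A
var - var + B + A
var - var + C + A
var - var + var + A
var - var + var + B
var - var + var + C
var - var + var + var

[S [S [A [B [C var]]]] - [A [B [C var]] + [A [B [C var]] + [A [B [C var]]]]]]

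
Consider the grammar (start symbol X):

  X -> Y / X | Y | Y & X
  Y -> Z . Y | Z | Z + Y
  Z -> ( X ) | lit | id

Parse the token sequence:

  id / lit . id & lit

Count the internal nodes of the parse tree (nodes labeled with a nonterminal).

11

[X [Y [Z id]] / [X [Y [Z lit] . [Y [Z id]]] & [X [Y [Z lit]]]]]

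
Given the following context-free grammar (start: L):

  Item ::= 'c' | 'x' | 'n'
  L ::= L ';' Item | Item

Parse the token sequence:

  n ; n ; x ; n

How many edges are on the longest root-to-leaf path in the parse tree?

[L [L [L [L [Item n]] ; [Item n]] ; [Item x]] ; [Item n]]

5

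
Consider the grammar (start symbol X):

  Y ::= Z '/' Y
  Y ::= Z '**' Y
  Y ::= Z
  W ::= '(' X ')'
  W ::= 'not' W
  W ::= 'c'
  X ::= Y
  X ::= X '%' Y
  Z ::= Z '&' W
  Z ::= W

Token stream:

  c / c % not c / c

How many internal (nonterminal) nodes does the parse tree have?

[X [X [Y [Z [W c]] / [Y [Z [W c]]]]] % [Y [Z [W not [W c]]] / [Y [Z [W c]]]]]

15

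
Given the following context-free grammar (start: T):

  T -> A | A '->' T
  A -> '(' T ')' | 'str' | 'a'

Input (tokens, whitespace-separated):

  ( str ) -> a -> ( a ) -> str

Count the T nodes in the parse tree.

[T [A ( [T [A str]] )] -> [T [A a] -> [T [A ( [T [A a]] )] -> [T [A str]]]]]

6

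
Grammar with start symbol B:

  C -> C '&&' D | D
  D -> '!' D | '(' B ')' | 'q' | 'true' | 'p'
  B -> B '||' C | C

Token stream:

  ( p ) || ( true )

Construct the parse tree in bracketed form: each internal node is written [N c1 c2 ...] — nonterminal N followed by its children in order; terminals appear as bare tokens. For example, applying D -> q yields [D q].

B
B || C
C || C
D || C
( B ) || C
( C ) || C
( D ) || C
( p ) || C
( p ) || D
( p ) || ( B )
( p ) || ( C )
( p ) || ( D )
( p ) || ( true )

[B [B [C [D ( [B [C [D p]]] )]]] || [C [D ( [B [C [D true]]] )]]]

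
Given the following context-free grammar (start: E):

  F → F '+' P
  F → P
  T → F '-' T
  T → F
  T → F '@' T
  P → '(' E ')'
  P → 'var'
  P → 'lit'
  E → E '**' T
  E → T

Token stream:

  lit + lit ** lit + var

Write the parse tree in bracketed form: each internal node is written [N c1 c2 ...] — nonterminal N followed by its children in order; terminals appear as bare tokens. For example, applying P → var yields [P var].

E
E ** T
T ** T
F ** T
F + P ** T
P + P ** T
lit + P ** T
lit + lit ** T
lit + lit ** F
lit + lit ** F + P
lit + lit ** P + P
lit + lit ** lit + P
lit + lit ** lit + var

[E [E [T [F [F [P lit]] + [P lit]]]] ** [T [F [F [P lit]] + [P var]]]]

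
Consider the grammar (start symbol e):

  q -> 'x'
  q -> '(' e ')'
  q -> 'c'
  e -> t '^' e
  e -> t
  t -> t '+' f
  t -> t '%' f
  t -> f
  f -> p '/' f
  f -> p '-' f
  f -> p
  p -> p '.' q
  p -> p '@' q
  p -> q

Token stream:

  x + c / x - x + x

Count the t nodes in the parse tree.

[e [t [t [t [f [p [q x]]]] + [f [p [q c]] / [f [p [q x]] - [f [p [q x]]]]]] + [f [p [q x]]]]]

3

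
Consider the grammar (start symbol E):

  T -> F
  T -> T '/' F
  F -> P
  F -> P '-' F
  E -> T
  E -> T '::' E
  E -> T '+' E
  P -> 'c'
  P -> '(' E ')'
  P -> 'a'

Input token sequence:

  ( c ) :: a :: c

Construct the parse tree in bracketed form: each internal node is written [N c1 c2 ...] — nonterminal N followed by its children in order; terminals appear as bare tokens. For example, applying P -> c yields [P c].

[E [T [F [P ( [E [T [F [P c]]]] )]]] :: [E [T [F [P a]]] :: [E [T [F [P c]]]]]]

E
T :: E
F :: E
P :: E
( E ) :: E
( T ) :: E
( F ) :: E
( P ) :: E
( c ) :: E
( c ) :: T :: E
( c ) :: F :: E
( c ) :: P :: E
( c ) :: a :: E
( c ) :: a :: T
( c ) :: a :: F
( c ) :: a :: P
( c ) :: a :: c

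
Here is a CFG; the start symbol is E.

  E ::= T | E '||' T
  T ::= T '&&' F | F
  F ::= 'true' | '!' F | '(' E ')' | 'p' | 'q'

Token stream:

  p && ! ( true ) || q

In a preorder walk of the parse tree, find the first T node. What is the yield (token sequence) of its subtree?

[E [E [T [T [F p]] && [F ! [F ( [E [T [F true]]] )]]]] || [T [F q]]]

p && ! ( true )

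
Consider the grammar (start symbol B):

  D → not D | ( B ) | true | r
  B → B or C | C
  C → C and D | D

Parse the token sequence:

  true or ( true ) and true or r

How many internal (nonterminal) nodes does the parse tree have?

14

[B [B [B [C [D true]]] or [C [C [D ( [B [C [D true]]] )]] and [D true]]] or [C [D r]]]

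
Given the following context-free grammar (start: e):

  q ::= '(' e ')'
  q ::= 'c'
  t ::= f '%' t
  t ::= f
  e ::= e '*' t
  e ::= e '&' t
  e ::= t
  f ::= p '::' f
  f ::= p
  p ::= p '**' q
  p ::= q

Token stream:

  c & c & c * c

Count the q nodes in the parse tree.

4

[e [e [e [e [t [f [p [q c]]]]] & [t [f [p [q c]]]]] & [t [f [p [q c]]]]] * [t [f [p [q c]]]]]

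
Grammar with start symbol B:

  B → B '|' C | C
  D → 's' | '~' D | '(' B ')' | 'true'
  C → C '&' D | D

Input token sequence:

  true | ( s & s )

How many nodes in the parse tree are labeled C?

4

[B [B [C [D true]]] | [C [D ( [B [C [C [D s]] & [D s]]] )]]]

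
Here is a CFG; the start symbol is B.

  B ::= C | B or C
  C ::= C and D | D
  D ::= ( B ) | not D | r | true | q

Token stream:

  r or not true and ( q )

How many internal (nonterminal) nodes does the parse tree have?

[B [B [C [D r]]] or [C [C [D not [D true]]] and [D ( [B [C [D q]]] )]]]

12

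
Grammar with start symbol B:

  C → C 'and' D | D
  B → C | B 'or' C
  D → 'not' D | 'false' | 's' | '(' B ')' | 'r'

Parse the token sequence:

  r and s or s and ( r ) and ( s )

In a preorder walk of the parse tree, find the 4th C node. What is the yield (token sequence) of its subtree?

[B [B [C [C [D r]] and [D s]]] or [C [C [C [D s]] and [D ( [B [C [D r]]] )]] and [D ( [B [C [D s]]] )]]]

s and ( r )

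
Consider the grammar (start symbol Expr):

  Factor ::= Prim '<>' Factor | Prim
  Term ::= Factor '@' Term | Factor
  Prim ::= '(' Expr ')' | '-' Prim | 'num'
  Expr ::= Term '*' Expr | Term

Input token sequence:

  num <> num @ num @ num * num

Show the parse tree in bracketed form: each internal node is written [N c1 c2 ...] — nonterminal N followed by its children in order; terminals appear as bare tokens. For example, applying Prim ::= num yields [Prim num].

Expr
Term * Expr
Factor @ Term * Expr
Prim <> Factor @ Term * Expr
num <> Factor @ Term * Expr
num <> Prim @ Term * Expr
num <> num @ Term * Expr
num <> num @ Factor @ Term * Expr
num <> num @ Prim @ Term * Expr
num <> num @ num @ Term * Expr
num <> num @ num @ Factor * Expr
num <> num @ num @ Prim * Expr
num <> num @ num @ num * Expr
num <> num @ num @ num * Term
num <> num @ num @ num * Factor
num <> num @ num @ num * Prim
num <> num @ num @ num * num

[Expr [Term [Factor [Prim num] <> [Factor [Prim num]]] @ [Term [Factor [Prim num]] @ [Term [Factor [Prim num]]]]] * [Expr [Term [Factor [Prim num]]]]]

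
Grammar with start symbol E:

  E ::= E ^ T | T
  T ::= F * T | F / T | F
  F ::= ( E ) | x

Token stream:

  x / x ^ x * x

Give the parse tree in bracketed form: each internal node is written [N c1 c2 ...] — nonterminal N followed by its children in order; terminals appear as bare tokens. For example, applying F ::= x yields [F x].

[E [E [T [F x] / [T [F x]]]] ^ [T [F x] * [T [F x]]]]

E
E ^ T
T ^ T
F / T ^ T
x / T ^ T
x / F ^ T
x / x ^ T
x / x ^ F * T
x / x ^ x * T
x / x ^ x * F
x / x ^ x * x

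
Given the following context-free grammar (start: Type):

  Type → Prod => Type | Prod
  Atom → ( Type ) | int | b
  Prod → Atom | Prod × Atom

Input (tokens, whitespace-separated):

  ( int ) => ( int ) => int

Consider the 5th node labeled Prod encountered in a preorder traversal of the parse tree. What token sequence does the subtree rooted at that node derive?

[Type [Prod [Atom ( [Type [Prod [Atom int]]] )]] => [Type [Prod [Atom ( [Type [Prod [Atom int]]] )]] => [Type [Prod [Atom int]]]]]

int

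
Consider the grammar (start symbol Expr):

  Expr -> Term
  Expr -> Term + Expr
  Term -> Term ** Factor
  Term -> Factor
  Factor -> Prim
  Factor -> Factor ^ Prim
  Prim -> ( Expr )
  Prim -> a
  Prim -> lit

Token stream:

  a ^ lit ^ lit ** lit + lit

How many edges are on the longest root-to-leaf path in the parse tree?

7

[Expr [Term [Term [Factor [Factor [Factor [Prim a]] ^ [Prim lit]] ^ [Prim lit]]] ** [Factor [Prim lit]]] + [Expr [Term [Factor [Prim lit]]]]]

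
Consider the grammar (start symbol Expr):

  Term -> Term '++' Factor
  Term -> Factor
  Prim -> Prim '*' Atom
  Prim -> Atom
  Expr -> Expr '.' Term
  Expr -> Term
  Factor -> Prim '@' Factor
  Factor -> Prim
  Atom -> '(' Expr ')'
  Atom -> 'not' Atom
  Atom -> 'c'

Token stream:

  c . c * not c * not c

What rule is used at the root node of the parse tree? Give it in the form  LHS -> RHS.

[Expr [Expr [Term [Factor [Prim [Atom c]]]]] . [Term [Factor [Prim [Prim [Prim [Atom c]] * [Atom not [Atom c]]] * [Atom not [Atom c]]]]]]

Expr -> Expr '.' Term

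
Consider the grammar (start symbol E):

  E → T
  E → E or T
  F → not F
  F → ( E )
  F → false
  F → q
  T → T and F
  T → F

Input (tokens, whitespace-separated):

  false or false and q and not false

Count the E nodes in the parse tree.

[E [E [T [F false]]] or [T [T [T [F false]] and [F q]] and [F not [F false]]]]

2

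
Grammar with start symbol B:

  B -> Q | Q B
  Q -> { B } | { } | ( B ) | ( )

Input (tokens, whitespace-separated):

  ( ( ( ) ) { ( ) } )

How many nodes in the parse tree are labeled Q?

5

[B [Q ( [B [Q ( [B [Q ( )]] )] [B [Q { [B [Q ( )]] }]]] )]]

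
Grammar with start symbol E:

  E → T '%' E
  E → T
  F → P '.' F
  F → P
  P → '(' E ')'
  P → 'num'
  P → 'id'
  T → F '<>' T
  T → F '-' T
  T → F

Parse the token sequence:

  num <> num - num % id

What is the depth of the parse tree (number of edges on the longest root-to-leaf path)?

[E [T [F [P num]] <> [T [F [P num]] - [T [F [P num]]]]] % [E [T [F [P id]]]]]

6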